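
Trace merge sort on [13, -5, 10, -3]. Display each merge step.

Divide and conquer:
  Merge [13] + [-5] -> [-5, 13]
  Merge [10] + [-3] -> [-3, 10]
  Merge [-5, 13] + [-3, 10] -> [-5, -3, 10, 13]


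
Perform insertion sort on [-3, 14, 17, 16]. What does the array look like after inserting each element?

First element -3 is already 'sorted'
Insert 14: shifted 0 elements -> [-3, 14, 17, 16]
Insert 17: shifted 0 elements -> [-3, 14, 17, 16]
Insert 16: shifted 1 elements -> [-3, 14, 16, 17]


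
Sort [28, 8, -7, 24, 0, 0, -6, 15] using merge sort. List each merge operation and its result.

Divide and conquer:
  Merge [28] + [8] -> [8, 28]
  Merge [-7] + [24] -> [-7, 24]
  Merge [8, 28] + [-7, 24] -> [-7, 8, 24, 28]
  Merge [0] + [0] -> [0, 0]
  Merge [-6] + [15] -> [-6, 15]
  Merge [0, 0] + [-6, 15] -> [-6, 0, 0, 15]
  Merge [-7, 8, 24, 28] + [-6, 0, 0, 15] -> [-7, -6, 0, 0, 8, 15, 24, 28]


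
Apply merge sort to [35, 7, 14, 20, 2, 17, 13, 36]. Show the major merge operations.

Divide and conquer:
  Merge [35] + [7] -> [7, 35]
  Merge [14] + [20] -> [14, 20]
  Merge [7, 35] + [14, 20] -> [7, 14, 20, 35]
  Merge [2] + [17] -> [2, 17]
  Merge [13] + [36] -> [13, 36]
  Merge [2, 17] + [13, 36] -> [2, 13, 17, 36]
  Merge [7, 14, 20, 35] + [2, 13, 17, 36] -> [2, 7, 13, 14, 17, 20, 35, 36]


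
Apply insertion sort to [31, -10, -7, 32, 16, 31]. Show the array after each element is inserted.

First element 31 is already 'sorted'
Insert -10: shifted 1 elements -> [-10, 31, -7, 32, 16, 31]
Insert -7: shifted 1 elements -> [-10, -7, 31, 32, 16, 31]
Insert 32: shifted 0 elements -> [-10, -7, 31, 32, 16, 31]
Insert 16: shifted 2 elements -> [-10, -7, 16, 31, 32, 31]
Insert 31: shifted 1 elements -> [-10, -7, 16, 31, 31, 32]


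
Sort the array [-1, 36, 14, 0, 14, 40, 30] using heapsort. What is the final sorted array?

Build heap: [40, 36, 30, 0, 14, 14, -1]
Extract 40: [36, 14, 30, 0, -1, 14, 40]
Extract 36: [30, 14, 14, 0, -1, 36, 40]
Extract 30: [14, 0, 14, -1, 30, 36, 40]
Extract 14: [14, 0, -1, 14, 30, 36, 40]
Extract 14: [0, -1, 14, 14, 30, 36, 40]
Extract 0: [-1, 0, 14, 14, 30, 36, 40]


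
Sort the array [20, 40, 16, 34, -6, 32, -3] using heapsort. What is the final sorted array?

Build heap: [40, 34, 32, 20, -6, 16, -3]
Extract 40: [34, 20, 32, -3, -6, 16, 40]
Extract 34: [32, 20, 16, -3, -6, 34, 40]
Extract 32: [20, -3, 16, -6, 32, 34, 40]
Extract 20: [16, -3, -6, 20, 32, 34, 40]
Extract 16: [-3, -6, 16, 20, 32, 34, 40]
Extract -3: [-6, -3, 16, 20, 32, 34, 40]


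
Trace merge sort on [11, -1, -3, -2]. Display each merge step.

Divide and conquer:
  Merge [11] + [-1] -> [-1, 11]
  Merge [-3] + [-2] -> [-3, -2]
  Merge [-1, 11] + [-3, -2] -> [-3, -2, -1, 11]


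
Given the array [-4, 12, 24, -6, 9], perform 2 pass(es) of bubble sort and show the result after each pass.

After pass 1: [-4, 12, -6, 9, 24] (2 swaps)
After pass 2: [-4, -6, 9, 12, 24] (2 swaps)
Total swaps: 4


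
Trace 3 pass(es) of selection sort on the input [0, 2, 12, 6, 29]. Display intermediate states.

Pass 1: Select minimum 0 at index 0, swap -> [0, 2, 12, 6, 29]
Pass 2: Select minimum 2 at index 1, swap -> [0, 2, 12, 6, 29]
Pass 3: Select minimum 6 at index 3, swap -> [0, 2, 6, 12, 29]


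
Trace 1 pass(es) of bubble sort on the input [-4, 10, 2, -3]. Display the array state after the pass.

After pass 1: [-4, 2, -3, 10] (2 swaps)
Total swaps: 2


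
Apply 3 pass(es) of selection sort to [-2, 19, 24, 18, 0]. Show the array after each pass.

Pass 1: Select minimum -2 at index 0, swap -> [-2, 19, 24, 18, 0]
Pass 2: Select minimum 0 at index 4, swap -> [-2, 0, 24, 18, 19]
Pass 3: Select minimum 18 at index 3, swap -> [-2, 0, 18, 24, 19]


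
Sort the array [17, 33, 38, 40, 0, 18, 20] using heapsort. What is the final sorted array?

Build heap: [40, 33, 38, 17, 0, 18, 20]
Extract 40: [38, 33, 20, 17, 0, 18, 40]
Extract 38: [33, 18, 20, 17, 0, 38, 40]
Extract 33: [20, 18, 0, 17, 33, 38, 40]
Extract 20: [18, 17, 0, 20, 33, 38, 40]
Extract 18: [17, 0, 18, 20, 33, 38, 40]
Extract 17: [0, 17, 18, 20, 33, 38, 40]


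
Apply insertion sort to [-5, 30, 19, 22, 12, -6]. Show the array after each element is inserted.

First element -5 is already 'sorted'
Insert 30: shifted 0 elements -> [-5, 30, 19, 22, 12, -6]
Insert 19: shifted 1 elements -> [-5, 19, 30, 22, 12, -6]
Insert 22: shifted 1 elements -> [-5, 19, 22, 30, 12, -6]
Insert 12: shifted 3 elements -> [-5, 12, 19, 22, 30, -6]
Insert -6: shifted 5 elements -> [-6, -5, 12, 19, 22, 30]


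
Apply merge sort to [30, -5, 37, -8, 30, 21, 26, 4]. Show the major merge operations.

Divide and conquer:
  Merge [30] + [-5] -> [-5, 30]
  Merge [37] + [-8] -> [-8, 37]
  Merge [-5, 30] + [-8, 37] -> [-8, -5, 30, 37]
  Merge [30] + [21] -> [21, 30]
  Merge [26] + [4] -> [4, 26]
  Merge [21, 30] + [4, 26] -> [4, 21, 26, 30]
  Merge [-8, -5, 30, 37] + [4, 21, 26, 30] -> [-8, -5, 4, 21, 26, 30, 30, 37]


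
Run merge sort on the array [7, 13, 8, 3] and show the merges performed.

Divide and conquer:
  Merge [7] + [13] -> [7, 13]
  Merge [8] + [3] -> [3, 8]
  Merge [7, 13] + [3, 8] -> [3, 7, 8, 13]


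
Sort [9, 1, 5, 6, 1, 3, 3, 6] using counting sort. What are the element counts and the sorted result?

Count array: [0, 2, 0, 2, 0, 1, 2, 0, 0, 1]
(count[i] = number of elements equal to i)
Cumulative count: [0, 2, 2, 4, 4, 5, 7, 7, 7, 8]
Sorted: [1, 1, 3, 3, 5, 6, 6, 9]


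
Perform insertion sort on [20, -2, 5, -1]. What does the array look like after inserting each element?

First element 20 is already 'sorted'
Insert -2: shifted 1 elements -> [-2, 20, 5, -1]
Insert 5: shifted 1 elements -> [-2, 5, 20, -1]
Insert -1: shifted 2 elements -> [-2, -1, 5, 20]


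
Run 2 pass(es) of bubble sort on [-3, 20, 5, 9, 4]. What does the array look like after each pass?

After pass 1: [-3, 5, 9, 4, 20] (3 swaps)
After pass 2: [-3, 5, 4, 9, 20] (1 swaps)
Total swaps: 4


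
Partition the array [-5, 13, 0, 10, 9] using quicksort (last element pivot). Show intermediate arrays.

Partition 1: pivot=9 at index 2 -> [-5, 0, 9, 10, 13]
Partition 2: pivot=0 at index 1 -> [-5, 0, 9, 10, 13]
Partition 3: pivot=13 at index 4 -> [-5, 0, 9, 10, 13]


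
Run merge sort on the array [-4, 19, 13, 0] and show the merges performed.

Divide and conquer:
  Merge [-4] + [19] -> [-4, 19]
  Merge [13] + [0] -> [0, 13]
  Merge [-4, 19] + [0, 13] -> [-4, 0, 13, 19]


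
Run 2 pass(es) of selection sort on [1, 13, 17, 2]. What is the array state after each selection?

Pass 1: Select minimum 1 at index 0, swap -> [1, 13, 17, 2]
Pass 2: Select minimum 2 at index 3, swap -> [1, 2, 17, 13]


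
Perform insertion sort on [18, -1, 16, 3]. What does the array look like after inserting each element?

First element 18 is already 'sorted'
Insert -1: shifted 1 elements -> [-1, 18, 16, 3]
Insert 16: shifted 1 elements -> [-1, 16, 18, 3]
Insert 3: shifted 2 elements -> [-1, 3, 16, 18]


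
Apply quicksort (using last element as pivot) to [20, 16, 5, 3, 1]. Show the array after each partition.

Partition 1: pivot=1 at index 0 -> [1, 16, 5, 3, 20]
Partition 2: pivot=20 at index 4 -> [1, 16, 5, 3, 20]
Partition 3: pivot=3 at index 1 -> [1, 3, 5, 16, 20]
Partition 4: pivot=16 at index 3 -> [1, 3, 5, 16, 20]


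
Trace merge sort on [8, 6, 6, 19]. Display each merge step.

Divide and conquer:
  Merge [8] + [6] -> [6, 8]
  Merge [6] + [19] -> [6, 19]
  Merge [6, 8] + [6, 19] -> [6, 6, 8, 19]


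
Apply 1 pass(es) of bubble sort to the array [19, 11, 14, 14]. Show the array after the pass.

After pass 1: [11, 14, 14, 19] (3 swaps)
Total swaps: 3


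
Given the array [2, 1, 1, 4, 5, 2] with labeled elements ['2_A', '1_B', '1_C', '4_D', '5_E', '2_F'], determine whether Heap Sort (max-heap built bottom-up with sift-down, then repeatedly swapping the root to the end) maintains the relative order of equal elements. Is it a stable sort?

Trace Heap Sort on the labeled array (the key is the number; the letter only tracks identity):
  Build max-heap: [5_E, 4_D, 2_F, 2_A, 1_B, 1_C]
  Swap root 5_E to index 5, re-heapify first 5 -> [4_D, 2_A, 2_F, 1_C, 1_B, 5_E]
  Swap root 4_D to index 4, re-heapify first 4 -> [2_A, 1_B, 2_F, 1_C, 4_D, 5_E]
  Swap root 2_A to index 3, re-heapify first 3 -> [2_F, 1_B, 1_C, 2_A, 4_D, 5_E]
  Swap root 2_F to index 2, re-heapify first 2 -> [1_C, 1_B, 2_F, 2_A, 4_D, 5_E]
  Swap root 1_C to index 1, re-heapify first 1 -> [1_B, 1_C, 2_F, 2_A, 4_D, 5_E]
Final order: [1_B, 1_C, 2_F, 2_A, 4_D, 5_E]
Equal keys:
  value 1: originally 1_B, 1_C; after sorting 1_B, 1_C -> order preserved
  value 2: originally 2_A, 2_F; after sorting 2_F, 2_A -> order changed
Equal keys were reordered, so Heap Sort is not stable: heap construction and root-to-end swaps move elements without regard to the original order of equal keys. (One such input is enough; an unstable sort may happen to preserve order on other inputs, but it gives no guarantee.)
Answer: Not stable


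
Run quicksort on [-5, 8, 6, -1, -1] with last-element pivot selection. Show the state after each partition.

Partition 1: pivot=-1 at index 2 -> [-5, -1, -1, 8, 6]
Partition 2: pivot=-1 at index 1 -> [-5, -1, -1, 8, 6]
Partition 3: pivot=6 at index 3 -> [-5, -1, -1, 6, 8]


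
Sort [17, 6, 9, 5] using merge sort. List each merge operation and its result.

Divide and conquer:
  Merge [17] + [6] -> [6, 17]
  Merge [9] + [5] -> [5, 9]
  Merge [6, 17] + [5, 9] -> [5, 6, 9, 17]


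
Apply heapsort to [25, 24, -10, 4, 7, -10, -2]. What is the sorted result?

Build heap: [25, 24, -2, 4, 7, -10, -10]
Extract 25: [24, 7, -2, 4, -10, -10, 25]
Extract 24: [7, 4, -2, -10, -10, 24, 25]
Extract 7: [4, -10, -2, -10, 7, 24, 25]
Extract 4: [-2, -10, -10, 4, 7, 24, 25]
Extract -2: [-10, -10, -2, 4, 7, 24, 25]
Extract -10: [-10, -10, -2, 4, 7, 24, 25]


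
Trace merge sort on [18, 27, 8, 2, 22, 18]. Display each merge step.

Divide and conquer:
  Merge [27] + [8] -> [8, 27]
  Merge [18] + [8, 27] -> [8, 18, 27]
  Merge [22] + [18] -> [18, 22]
  Merge [2] + [18, 22] -> [2, 18, 22]
  Merge [8, 18, 27] + [2, 18, 22] -> [2, 8, 18, 18, 22, 27]


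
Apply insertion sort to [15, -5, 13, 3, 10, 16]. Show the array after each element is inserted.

First element 15 is already 'sorted'
Insert -5: shifted 1 elements -> [-5, 15, 13, 3, 10, 16]
Insert 13: shifted 1 elements -> [-5, 13, 15, 3, 10, 16]
Insert 3: shifted 2 elements -> [-5, 3, 13, 15, 10, 16]
Insert 10: shifted 2 elements -> [-5, 3, 10, 13, 15, 16]
Insert 16: shifted 0 elements -> [-5, 3, 10, 13, 15, 16]


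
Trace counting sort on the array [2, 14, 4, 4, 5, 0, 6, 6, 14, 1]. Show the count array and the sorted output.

Count array: [1, 1, 1, 0, 2, 1, 2, 0, 0, 0, 0, 0, 0, 0, 2]
(count[i] = number of elements equal to i)
Cumulative count: [1, 2, 3, 3, 5, 6, 8, 8, 8, 8, 8, 8, 8, 8, 10]
Sorted: [0, 1, 2, 4, 4, 5, 6, 6, 14, 14]


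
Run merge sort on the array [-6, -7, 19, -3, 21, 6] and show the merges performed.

Divide and conquer:
  Merge [-7] + [19] -> [-7, 19]
  Merge [-6] + [-7, 19] -> [-7, -6, 19]
  Merge [21] + [6] -> [6, 21]
  Merge [-3] + [6, 21] -> [-3, 6, 21]
  Merge [-7, -6, 19] + [-3, 6, 21] -> [-7, -6, -3, 6, 19, 21]


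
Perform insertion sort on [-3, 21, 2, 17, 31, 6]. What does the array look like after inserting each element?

First element -3 is already 'sorted'
Insert 21: shifted 0 elements -> [-3, 21, 2, 17, 31, 6]
Insert 2: shifted 1 elements -> [-3, 2, 21, 17, 31, 6]
Insert 17: shifted 1 elements -> [-3, 2, 17, 21, 31, 6]
Insert 31: shifted 0 elements -> [-3, 2, 17, 21, 31, 6]
Insert 6: shifted 3 elements -> [-3, 2, 6, 17, 21, 31]


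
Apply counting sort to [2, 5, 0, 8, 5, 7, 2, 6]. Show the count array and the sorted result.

Count array: [1, 0, 2, 0, 0, 2, 1, 1, 1]
(count[i] = number of elements equal to i)
Cumulative count: [1, 1, 3, 3, 3, 5, 6, 7, 8]
Sorted: [0, 2, 2, 5, 5, 6, 7, 8]


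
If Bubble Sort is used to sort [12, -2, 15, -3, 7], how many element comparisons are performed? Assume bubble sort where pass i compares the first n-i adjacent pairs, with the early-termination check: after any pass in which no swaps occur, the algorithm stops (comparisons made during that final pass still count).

Pass 1: compare adjacent pairs (0,1)..(3,4) = 4 comparison(s), 3 swap(s) -> [-2, 12, -3, 7, 15]
Pass 2: compare adjacent pairs (0,1)..(2,3) = 3 comparison(s), 2 swap(s) -> [-2, -3, 7, 12, 15]
Pass 3: compare adjacent pairs (0,1)..(1,2) = 2 comparison(s), 1 swap(s) -> [-3, -2, 7, 12, 15]
Pass 4: compare adjacent pairs (0,1)..(0,1) = 1 comparison(s), 0 swap(s) -> [-3, -2, 7, 12, 15]
No swaps in this pass, so bubble sort stops here.
Total comparisons: 4 + 3 + 2 + 1 = 10


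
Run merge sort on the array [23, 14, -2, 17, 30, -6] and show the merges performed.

Divide and conquer:
  Merge [14] + [-2] -> [-2, 14]
  Merge [23] + [-2, 14] -> [-2, 14, 23]
  Merge [30] + [-6] -> [-6, 30]
  Merge [17] + [-6, 30] -> [-6, 17, 30]
  Merge [-2, 14, 23] + [-6, 17, 30] -> [-6, -2, 14, 17, 23, 30]


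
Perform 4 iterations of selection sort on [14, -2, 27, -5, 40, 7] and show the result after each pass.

Pass 1: Select minimum -5 at index 3, swap -> [-5, -2, 27, 14, 40, 7]
Pass 2: Select minimum -2 at index 1, swap -> [-5, -2, 27, 14, 40, 7]
Pass 3: Select minimum 7 at index 5, swap -> [-5, -2, 7, 14, 40, 27]
Pass 4: Select minimum 14 at index 3, swap -> [-5, -2, 7, 14, 40, 27]


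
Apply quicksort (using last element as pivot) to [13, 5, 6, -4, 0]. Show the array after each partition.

Partition 1: pivot=0 at index 1 -> [-4, 0, 6, 13, 5]
Partition 2: pivot=5 at index 2 -> [-4, 0, 5, 13, 6]
Partition 3: pivot=6 at index 3 -> [-4, 0, 5, 6, 13]


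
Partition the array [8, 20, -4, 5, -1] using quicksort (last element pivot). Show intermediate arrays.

Partition 1: pivot=-1 at index 1 -> [-4, -1, 8, 5, 20]
Partition 2: pivot=20 at index 4 -> [-4, -1, 8, 5, 20]
Partition 3: pivot=5 at index 2 -> [-4, -1, 5, 8, 20]


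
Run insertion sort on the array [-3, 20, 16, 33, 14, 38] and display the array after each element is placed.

First element -3 is already 'sorted'
Insert 20: shifted 0 elements -> [-3, 20, 16, 33, 14, 38]
Insert 16: shifted 1 elements -> [-3, 16, 20, 33, 14, 38]
Insert 33: shifted 0 elements -> [-3, 16, 20, 33, 14, 38]
Insert 14: shifted 3 elements -> [-3, 14, 16, 20, 33, 38]
Insert 38: shifted 0 elements -> [-3, 14, 16, 20, 33, 38]


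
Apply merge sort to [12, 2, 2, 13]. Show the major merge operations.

Divide and conquer:
  Merge [12] + [2] -> [2, 12]
  Merge [2] + [13] -> [2, 13]
  Merge [2, 12] + [2, 13] -> [2, 2, 12, 13]


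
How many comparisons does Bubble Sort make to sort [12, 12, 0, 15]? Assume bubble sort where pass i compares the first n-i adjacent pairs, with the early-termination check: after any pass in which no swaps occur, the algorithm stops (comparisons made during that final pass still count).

Pass 1: compare adjacent pairs (0,1)..(2,3) = 3 comparison(s), 1 swap(s) -> [12, 0, 12, 15]
Pass 2: compare adjacent pairs (0,1)..(1,2) = 2 comparison(s), 1 swap(s) -> [0, 12, 12, 15]
Pass 3: compare adjacent pairs (0,1)..(0,1) = 1 comparison(s), 0 swap(s) -> [0, 12, 12, 15]
No swaps in this pass, so bubble sort stops here.
Total comparisons: 3 + 2 + 1 = 6


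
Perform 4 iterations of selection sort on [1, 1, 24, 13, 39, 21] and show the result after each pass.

Pass 1: Select minimum 1 at index 0, swap -> [1, 1, 24, 13, 39, 21]
Pass 2: Select minimum 1 at index 1, swap -> [1, 1, 24, 13, 39, 21]
Pass 3: Select minimum 13 at index 3, swap -> [1, 1, 13, 24, 39, 21]
Pass 4: Select minimum 21 at index 5, swap -> [1, 1, 13, 21, 39, 24]


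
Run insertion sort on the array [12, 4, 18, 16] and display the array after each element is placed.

First element 12 is already 'sorted'
Insert 4: shifted 1 elements -> [4, 12, 18, 16]
Insert 18: shifted 0 elements -> [4, 12, 18, 16]
Insert 16: shifted 1 elements -> [4, 12, 16, 18]


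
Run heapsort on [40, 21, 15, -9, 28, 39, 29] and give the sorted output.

Build heap: [40, 28, 39, -9, 21, 15, 29]
Extract 40: [39, 28, 29, -9, 21, 15, 40]
Extract 39: [29, 28, 15, -9, 21, 39, 40]
Extract 29: [28, 21, 15, -9, 29, 39, 40]
Extract 28: [21, -9, 15, 28, 29, 39, 40]
Extract 21: [15, -9, 21, 28, 29, 39, 40]
Extract 15: [-9, 15, 21, 28, 29, 39, 40]


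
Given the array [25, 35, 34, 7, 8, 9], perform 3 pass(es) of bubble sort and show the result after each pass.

After pass 1: [25, 34, 7, 8, 9, 35] (4 swaps)
After pass 2: [25, 7, 8, 9, 34, 35] (3 swaps)
After pass 3: [7, 8, 9, 25, 34, 35] (3 swaps)
Total swaps: 10


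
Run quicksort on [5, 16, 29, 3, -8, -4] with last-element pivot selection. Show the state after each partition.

Partition 1: pivot=-4 at index 1 -> [-8, -4, 29, 3, 5, 16]
Partition 2: pivot=16 at index 4 -> [-8, -4, 3, 5, 16, 29]
Partition 3: pivot=5 at index 3 -> [-8, -4, 3, 5, 16, 29]


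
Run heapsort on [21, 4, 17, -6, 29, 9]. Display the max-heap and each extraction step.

Build heap: [29, 21, 17, -6, 4, 9]
Extract 29: [21, 9, 17, -6, 4, 29]
Extract 21: [17, 9, 4, -6, 21, 29]
Extract 17: [9, -6, 4, 17, 21, 29]
Extract 9: [4, -6, 9, 17, 21, 29]
Extract 4: [-6, 4, 9, 17, 21, 29]


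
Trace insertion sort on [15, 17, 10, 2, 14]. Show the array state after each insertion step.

First element 15 is already 'sorted'
Insert 17: shifted 0 elements -> [15, 17, 10, 2, 14]
Insert 10: shifted 2 elements -> [10, 15, 17, 2, 14]
Insert 2: shifted 3 elements -> [2, 10, 15, 17, 14]
Insert 14: shifted 2 elements -> [2, 10, 14, 15, 17]


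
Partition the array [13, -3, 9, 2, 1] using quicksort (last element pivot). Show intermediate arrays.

Partition 1: pivot=1 at index 1 -> [-3, 1, 9, 2, 13]
Partition 2: pivot=13 at index 4 -> [-3, 1, 9, 2, 13]
Partition 3: pivot=2 at index 2 -> [-3, 1, 2, 9, 13]


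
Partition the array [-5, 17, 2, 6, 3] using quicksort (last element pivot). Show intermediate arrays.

Partition 1: pivot=3 at index 2 -> [-5, 2, 3, 6, 17]
Partition 2: pivot=2 at index 1 -> [-5, 2, 3, 6, 17]
Partition 3: pivot=17 at index 4 -> [-5, 2, 3, 6, 17]


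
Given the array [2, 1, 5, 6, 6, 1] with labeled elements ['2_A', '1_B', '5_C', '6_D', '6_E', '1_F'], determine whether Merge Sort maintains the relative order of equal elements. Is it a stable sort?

Trace Merge Sort on the labeled array (the key is the number; the letter only tracks identity):
  Merge [1_B] + [5_C] -> [1_B, 5_C]
  Merge [2_A] + [1_B, 5_C] -> [1_B, 2_A, 5_C]
  Merge [6_E] + [1_F] -> [1_F, 6_E]
  Merge [6_D] + [1_F, 6_E] -> [1_F, 6_D, 6_E]
  Merge [1_B, 2_A, 5_C] + [1_F, 6_D, 6_E] -> [1_B, 1_F, 2_A, 5_C, 6_D, 6_E]
Final order: [1_B, 1_F, 2_A, 5_C, 6_D, 6_E]
Equal keys:
  value 1: originally 1_B, 1_F; after sorting 1_B, 1_F -> order preserved
  value 6: originally 6_D, 6_E; after sorting 6_D, 6_E -> order preserved
All equal keys kept their original relative order. Merge Sort is stable: when the heads of the two halves are equal the merge takes from the left half first.
Answer: Stable


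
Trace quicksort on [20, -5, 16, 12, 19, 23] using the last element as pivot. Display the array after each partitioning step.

Partition 1: pivot=23 at index 5 -> [20, -5, 16, 12, 19, 23]
Partition 2: pivot=19 at index 3 -> [-5, 16, 12, 19, 20, 23]
Partition 3: pivot=12 at index 1 -> [-5, 12, 16, 19, 20, 23]


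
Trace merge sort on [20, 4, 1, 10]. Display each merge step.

Divide and conquer:
  Merge [20] + [4] -> [4, 20]
  Merge [1] + [10] -> [1, 10]
  Merge [4, 20] + [1, 10] -> [1, 4, 10, 20]


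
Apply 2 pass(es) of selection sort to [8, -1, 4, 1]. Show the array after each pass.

Pass 1: Select minimum -1 at index 1, swap -> [-1, 8, 4, 1]
Pass 2: Select minimum 1 at index 3, swap -> [-1, 1, 4, 8]


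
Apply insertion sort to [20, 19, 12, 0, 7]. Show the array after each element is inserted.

First element 20 is already 'sorted'
Insert 19: shifted 1 elements -> [19, 20, 12, 0, 7]
Insert 12: shifted 2 elements -> [12, 19, 20, 0, 7]
Insert 0: shifted 3 elements -> [0, 12, 19, 20, 7]
Insert 7: shifted 3 elements -> [0, 7, 12, 19, 20]


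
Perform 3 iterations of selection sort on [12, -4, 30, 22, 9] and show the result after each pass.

Pass 1: Select minimum -4 at index 1, swap -> [-4, 12, 30, 22, 9]
Pass 2: Select minimum 9 at index 4, swap -> [-4, 9, 30, 22, 12]
Pass 3: Select minimum 12 at index 4, swap -> [-4, 9, 12, 22, 30]


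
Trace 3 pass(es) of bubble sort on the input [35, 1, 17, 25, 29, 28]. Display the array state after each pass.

After pass 1: [1, 17, 25, 29, 28, 35] (5 swaps)
After pass 2: [1, 17, 25, 28, 29, 35] (1 swaps)
After pass 3: [1, 17, 25, 28, 29, 35] (0 swaps)
Total swaps: 6


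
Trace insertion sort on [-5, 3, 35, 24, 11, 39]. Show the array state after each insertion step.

First element -5 is already 'sorted'
Insert 3: shifted 0 elements -> [-5, 3, 35, 24, 11, 39]
Insert 35: shifted 0 elements -> [-5, 3, 35, 24, 11, 39]
Insert 24: shifted 1 elements -> [-5, 3, 24, 35, 11, 39]
Insert 11: shifted 2 elements -> [-5, 3, 11, 24, 35, 39]
Insert 39: shifted 0 elements -> [-5, 3, 11, 24, 35, 39]


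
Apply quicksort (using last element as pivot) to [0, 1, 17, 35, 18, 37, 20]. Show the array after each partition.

Partition 1: pivot=20 at index 4 -> [0, 1, 17, 18, 20, 37, 35]
Partition 2: pivot=18 at index 3 -> [0, 1, 17, 18, 20, 37, 35]
Partition 3: pivot=17 at index 2 -> [0, 1, 17, 18, 20, 37, 35]
Partition 4: pivot=1 at index 1 -> [0, 1, 17, 18, 20, 37, 35]
Partition 5: pivot=35 at index 5 -> [0, 1, 17, 18, 20, 35, 37]


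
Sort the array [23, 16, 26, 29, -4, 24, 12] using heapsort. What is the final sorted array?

Build heap: [29, 23, 26, 16, -4, 24, 12]
Extract 29: [26, 23, 24, 16, -4, 12, 29]
Extract 26: [24, 23, 12, 16, -4, 26, 29]
Extract 24: [23, 16, 12, -4, 24, 26, 29]
Extract 23: [16, -4, 12, 23, 24, 26, 29]
Extract 16: [12, -4, 16, 23, 24, 26, 29]
Extract 12: [-4, 12, 16, 23, 24, 26, 29]


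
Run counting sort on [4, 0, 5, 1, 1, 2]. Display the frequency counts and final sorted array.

Count array: [1, 2, 1, 0, 1, 1]
(count[i] = number of elements equal to i)
Cumulative count: [1, 3, 4, 4, 5, 6]
Sorted: [0, 1, 1, 2, 4, 5]


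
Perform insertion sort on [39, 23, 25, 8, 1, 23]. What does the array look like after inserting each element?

First element 39 is already 'sorted'
Insert 23: shifted 1 elements -> [23, 39, 25, 8, 1, 23]
Insert 25: shifted 1 elements -> [23, 25, 39, 8, 1, 23]
Insert 8: shifted 3 elements -> [8, 23, 25, 39, 1, 23]
Insert 1: shifted 4 elements -> [1, 8, 23, 25, 39, 23]
Insert 23: shifted 2 elements -> [1, 8, 23, 23, 25, 39]


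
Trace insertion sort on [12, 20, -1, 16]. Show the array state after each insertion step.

First element 12 is already 'sorted'
Insert 20: shifted 0 elements -> [12, 20, -1, 16]
Insert -1: shifted 2 elements -> [-1, 12, 20, 16]
Insert 16: shifted 1 elements -> [-1, 12, 16, 20]


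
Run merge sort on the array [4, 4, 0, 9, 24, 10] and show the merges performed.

Divide and conquer:
  Merge [4] + [0] -> [0, 4]
  Merge [4] + [0, 4] -> [0, 4, 4]
  Merge [24] + [10] -> [10, 24]
  Merge [9] + [10, 24] -> [9, 10, 24]
  Merge [0, 4, 4] + [9, 10, 24] -> [0, 4, 4, 9, 10, 24]


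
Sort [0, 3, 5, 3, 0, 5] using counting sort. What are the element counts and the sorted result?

Count array: [2, 0, 0, 2, 0, 2]
(count[i] = number of elements equal to i)
Cumulative count: [2, 2, 2, 4, 4, 6]
Sorted: [0, 0, 3, 3, 5, 5]


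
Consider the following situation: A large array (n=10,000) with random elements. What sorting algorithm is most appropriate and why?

Best choice: Quicksort or Mergesort
Reason: Both have O(n log n) average case; quicksort has lower constant factors


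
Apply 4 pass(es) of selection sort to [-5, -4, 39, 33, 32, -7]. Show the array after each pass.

Pass 1: Select minimum -7 at index 5, swap -> [-7, -4, 39, 33, 32, -5]
Pass 2: Select minimum -5 at index 5, swap -> [-7, -5, 39, 33, 32, -4]
Pass 3: Select minimum -4 at index 5, swap -> [-7, -5, -4, 33, 32, 39]
Pass 4: Select minimum 32 at index 4, swap -> [-7, -5, -4, 32, 33, 39]


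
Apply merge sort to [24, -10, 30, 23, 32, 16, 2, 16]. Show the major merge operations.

Divide and conquer:
  Merge [24] + [-10] -> [-10, 24]
  Merge [30] + [23] -> [23, 30]
  Merge [-10, 24] + [23, 30] -> [-10, 23, 24, 30]
  Merge [32] + [16] -> [16, 32]
  Merge [2] + [16] -> [2, 16]
  Merge [16, 32] + [2, 16] -> [2, 16, 16, 32]
  Merge [-10, 23, 24, 30] + [2, 16, 16, 32] -> [-10, 2, 16, 16, 23, 24, 30, 32]


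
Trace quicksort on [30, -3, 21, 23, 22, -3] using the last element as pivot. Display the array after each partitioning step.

Partition 1: pivot=-3 at index 1 -> [-3, -3, 21, 23, 22, 30]
Partition 2: pivot=30 at index 5 -> [-3, -3, 21, 23, 22, 30]
Partition 3: pivot=22 at index 3 -> [-3, -3, 21, 22, 23, 30]


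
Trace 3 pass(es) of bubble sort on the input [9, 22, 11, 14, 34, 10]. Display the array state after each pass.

After pass 1: [9, 11, 14, 22, 10, 34] (3 swaps)
After pass 2: [9, 11, 14, 10, 22, 34] (1 swaps)
After pass 3: [9, 11, 10, 14, 22, 34] (1 swaps)
Total swaps: 5


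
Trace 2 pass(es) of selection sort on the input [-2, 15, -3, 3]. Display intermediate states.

Pass 1: Select minimum -3 at index 2, swap -> [-3, 15, -2, 3]
Pass 2: Select minimum -2 at index 2, swap -> [-3, -2, 15, 3]


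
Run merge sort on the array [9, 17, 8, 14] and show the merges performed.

Divide and conquer:
  Merge [9] + [17] -> [9, 17]
  Merge [8] + [14] -> [8, 14]
  Merge [9, 17] + [8, 14] -> [8, 9, 14, 17]


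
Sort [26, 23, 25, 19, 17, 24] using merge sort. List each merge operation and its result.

Divide and conquer:
  Merge [23] + [25] -> [23, 25]
  Merge [26] + [23, 25] -> [23, 25, 26]
  Merge [17] + [24] -> [17, 24]
  Merge [19] + [17, 24] -> [17, 19, 24]
  Merge [23, 25, 26] + [17, 19, 24] -> [17, 19, 23, 24, 25, 26]


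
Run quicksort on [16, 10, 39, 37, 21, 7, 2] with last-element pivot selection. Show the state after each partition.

Partition 1: pivot=2 at index 0 -> [2, 10, 39, 37, 21, 7, 16]
Partition 2: pivot=16 at index 3 -> [2, 10, 7, 16, 21, 39, 37]
Partition 3: pivot=7 at index 1 -> [2, 7, 10, 16, 21, 39, 37]
Partition 4: pivot=37 at index 5 -> [2, 7, 10, 16, 21, 37, 39]


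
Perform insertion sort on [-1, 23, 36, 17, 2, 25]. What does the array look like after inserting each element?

First element -1 is already 'sorted'
Insert 23: shifted 0 elements -> [-1, 23, 36, 17, 2, 25]
Insert 36: shifted 0 elements -> [-1, 23, 36, 17, 2, 25]
Insert 17: shifted 2 elements -> [-1, 17, 23, 36, 2, 25]
Insert 2: shifted 3 elements -> [-1, 2, 17, 23, 36, 25]
Insert 25: shifted 1 elements -> [-1, 2, 17, 23, 25, 36]


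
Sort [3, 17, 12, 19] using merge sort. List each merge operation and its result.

Divide and conquer:
  Merge [3] + [17] -> [3, 17]
  Merge [12] + [19] -> [12, 19]
  Merge [3, 17] + [12, 19] -> [3, 12, 17, 19]


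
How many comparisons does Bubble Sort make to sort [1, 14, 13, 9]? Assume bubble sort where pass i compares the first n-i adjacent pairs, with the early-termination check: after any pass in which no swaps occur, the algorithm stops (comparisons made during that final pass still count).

Pass 1: compare adjacent pairs (0,1)..(2,3) = 3 comparison(s), 2 swap(s) -> [1, 13, 9, 14]
Pass 2: compare adjacent pairs (0,1)..(1,2) = 2 comparison(s), 1 swap(s) -> [1, 9, 13, 14]
Pass 3: compare adjacent pairs (0,1)..(0,1) = 1 comparison(s), 0 swap(s) -> [1, 9, 13, 14]
No swaps in this pass, so bubble sort stops here.
Total comparisons: 3 + 2 + 1 = 6


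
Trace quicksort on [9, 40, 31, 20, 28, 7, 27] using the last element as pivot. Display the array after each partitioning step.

Partition 1: pivot=27 at index 3 -> [9, 20, 7, 27, 28, 31, 40]
Partition 2: pivot=7 at index 0 -> [7, 20, 9, 27, 28, 31, 40]
Partition 3: pivot=9 at index 1 -> [7, 9, 20, 27, 28, 31, 40]
Partition 4: pivot=40 at index 6 -> [7, 9, 20, 27, 28, 31, 40]
Partition 5: pivot=31 at index 5 -> [7, 9, 20, 27, 28, 31, 40]


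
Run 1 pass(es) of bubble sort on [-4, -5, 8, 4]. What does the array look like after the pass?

After pass 1: [-5, -4, 4, 8] (2 swaps)
Total swaps: 2


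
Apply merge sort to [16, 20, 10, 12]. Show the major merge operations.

Divide and conquer:
  Merge [16] + [20] -> [16, 20]
  Merge [10] + [12] -> [10, 12]
  Merge [16, 20] + [10, 12] -> [10, 12, 16, 20]


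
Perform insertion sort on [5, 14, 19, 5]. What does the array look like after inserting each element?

First element 5 is already 'sorted'
Insert 14: shifted 0 elements -> [5, 14, 19, 5]
Insert 19: shifted 0 elements -> [5, 14, 19, 5]
Insert 5: shifted 2 elements -> [5, 5, 14, 19]


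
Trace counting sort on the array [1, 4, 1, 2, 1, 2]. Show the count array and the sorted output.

Count array: [0, 3, 2, 0, 1]
(count[i] = number of elements equal to i)
Cumulative count: [0, 3, 5, 5, 6]
Sorted: [1, 1, 1, 2, 2, 4]


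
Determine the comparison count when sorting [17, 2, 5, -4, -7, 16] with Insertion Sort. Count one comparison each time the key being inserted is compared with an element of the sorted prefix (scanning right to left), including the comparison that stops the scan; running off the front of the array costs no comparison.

Insert 2: 17 > 2 (shift), reached front = 1 comparison(s) -> [2, 17, 5, -4, -7, 16]
Insert 5: 17 > 5 (shift), 2 <= 5 (stop) = 2 comparison(s) -> [2, 5, 17, -4, -7, 16]
Insert -4: 17 > -4 (shift), 5 > -4 (shift), 2 > -4 (shift), reached front = 3 comparison(s) -> [-4, 2, 5, 17, -7, 16]
Insert -7: 17 > -7 (shift), 5 > -7 (shift), 2 > -7 (shift), -4 > -7 (shift), reached front = 4 comparison(s) -> [-7, -4, 2, 5, 17, 16]
Insert 16: 17 > 16 (shift), 5 <= 16 (stop) = 2 comparison(s) -> [-7, -4, 2, 5, 16, 17]
Total comparisons: 1 + 2 + 3 + 4 + 2 = 12


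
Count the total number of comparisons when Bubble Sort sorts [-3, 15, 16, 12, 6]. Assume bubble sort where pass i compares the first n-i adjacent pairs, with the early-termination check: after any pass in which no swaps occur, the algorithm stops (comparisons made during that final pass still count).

Pass 1: compare adjacent pairs (0,1)..(3,4) = 4 comparison(s), 2 swap(s) -> [-3, 15, 12, 6, 16]
Pass 2: compare adjacent pairs (0,1)..(2,3) = 3 comparison(s), 2 swap(s) -> [-3, 12, 6, 15, 16]
Pass 3: compare adjacent pairs (0,1)..(1,2) = 2 comparison(s), 1 swap(s) -> [-3, 6, 12, 15, 16]
Pass 4: compare adjacent pairs (0,1)..(0,1) = 1 comparison(s), 0 swap(s) -> [-3, 6, 12, 15, 16]
No swaps in this pass, so bubble sort stops here.
Total comparisons: 4 + 3 + 2 + 1 = 10


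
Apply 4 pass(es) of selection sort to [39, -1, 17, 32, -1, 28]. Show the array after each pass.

Pass 1: Select minimum -1 at index 1, swap -> [-1, 39, 17, 32, -1, 28]
Pass 2: Select minimum -1 at index 4, swap -> [-1, -1, 17, 32, 39, 28]
Pass 3: Select minimum 17 at index 2, swap -> [-1, -1, 17, 32, 39, 28]
Pass 4: Select minimum 28 at index 5, swap -> [-1, -1, 17, 28, 39, 32]


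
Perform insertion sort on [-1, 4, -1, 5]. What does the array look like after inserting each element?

First element -1 is already 'sorted'
Insert 4: shifted 0 elements -> [-1, 4, -1, 5]
Insert -1: shifted 1 elements -> [-1, -1, 4, 5]
Insert 5: shifted 0 elements -> [-1, -1, 4, 5]


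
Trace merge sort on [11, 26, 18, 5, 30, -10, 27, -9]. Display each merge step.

Divide and conquer:
  Merge [11] + [26] -> [11, 26]
  Merge [18] + [5] -> [5, 18]
  Merge [11, 26] + [5, 18] -> [5, 11, 18, 26]
  Merge [30] + [-10] -> [-10, 30]
  Merge [27] + [-9] -> [-9, 27]
  Merge [-10, 30] + [-9, 27] -> [-10, -9, 27, 30]
  Merge [5, 11, 18, 26] + [-10, -9, 27, 30] -> [-10, -9, 5, 11, 18, 26, 27, 30]


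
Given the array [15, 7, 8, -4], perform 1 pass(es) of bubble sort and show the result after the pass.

After pass 1: [7, 8, -4, 15] (3 swaps)
Total swaps: 3


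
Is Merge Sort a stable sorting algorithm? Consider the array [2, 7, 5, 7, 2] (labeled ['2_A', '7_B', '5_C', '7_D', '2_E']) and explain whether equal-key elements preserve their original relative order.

Trace Merge Sort on the labeled array (the key is the number; the letter only tracks identity):
  Merge [2_A] + [7_B] -> [2_A, 7_B]
  Merge [7_D] + [2_E] -> [2_E, 7_D]
  Merge [5_C] + [2_E, 7_D] -> [2_E, 5_C, 7_D]
  Merge [2_A, 7_B] + [2_E, 5_C, 7_D] -> [2_A, 2_E, 5_C, 7_B, 7_D]
Final order: [2_A, 2_E, 5_C, 7_B, 7_D]
Equal keys:
  value 2: originally 2_A, 2_E; after sorting 2_A, 2_E -> order preserved
  value 7: originally 7_B, 7_D; after sorting 7_B, 7_D -> order preserved
All equal keys kept their original relative order. Merge Sort is stable: when the heads of the two halves are equal the merge takes from the left half first.
Answer: Stable


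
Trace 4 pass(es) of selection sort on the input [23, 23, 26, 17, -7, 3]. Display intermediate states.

Pass 1: Select minimum -7 at index 4, swap -> [-7, 23, 26, 17, 23, 3]
Pass 2: Select minimum 3 at index 5, swap -> [-7, 3, 26, 17, 23, 23]
Pass 3: Select minimum 17 at index 3, swap -> [-7, 3, 17, 26, 23, 23]
Pass 4: Select minimum 23 at index 4, swap -> [-7, 3, 17, 23, 26, 23]


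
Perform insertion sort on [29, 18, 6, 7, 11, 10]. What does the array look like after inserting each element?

First element 29 is already 'sorted'
Insert 18: shifted 1 elements -> [18, 29, 6, 7, 11, 10]
Insert 6: shifted 2 elements -> [6, 18, 29, 7, 11, 10]
Insert 7: shifted 2 elements -> [6, 7, 18, 29, 11, 10]
Insert 11: shifted 2 elements -> [6, 7, 11, 18, 29, 10]
Insert 10: shifted 3 elements -> [6, 7, 10, 11, 18, 29]


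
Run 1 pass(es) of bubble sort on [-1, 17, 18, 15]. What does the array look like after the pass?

After pass 1: [-1, 17, 15, 18] (1 swaps)
Total swaps: 1


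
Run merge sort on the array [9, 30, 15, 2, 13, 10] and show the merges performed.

Divide and conquer:
  Merge [30] + [15] -> [15, 30]
  Merge [9] + [15, 30] -> [9, 15, 30]
  Merge [13] + [10] -> [10, 13]
  Merge [2] + [10, 13] -> [2, 10, 13]
  Merge [9, 15, 30] + [2, 10, 13] -> [2, 9, 10, 13, 15, 30]


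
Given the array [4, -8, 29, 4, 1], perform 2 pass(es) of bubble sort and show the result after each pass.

After pass 1: [-8, 4, 4, 1, 29] (3 swaps)
After pass 2: [-8, 4, 1, 4, 29] (1 swaps)
Total swaps: 4


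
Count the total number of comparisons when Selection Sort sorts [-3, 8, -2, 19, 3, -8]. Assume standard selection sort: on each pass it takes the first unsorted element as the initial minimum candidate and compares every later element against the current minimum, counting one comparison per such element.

Pass 1: scan indices 1..5 for the minimum = 5 comparison(s); min is -8, place at index 0 -> [-8, 8, -2, 19, 3, -3]
Pass 2: scan indices 2..5 for the minimum = 4 comparison(s); min is -3, place at index 1 -> [-8, -3, -2, 19, 3, 8]
Pass 3: scan indices 3..5 for the minimum = 3 comparison(s); min is -2, place at index 2 -> [-8, -3, -2, 19, 3, 8]
Pass 4: scan indices 4..5 for the minimum = 2 comparison(s); min is 3, place at index 3 -> [-8, -3, -2, 3, 19, 8]
Pass 5: scan indices 5..5 for the minimum = 1 comparison(s); min is 8, place at index 4 -> [-8, -3, -2, 3, 8, 19]
Selection sort always scans the whole unsorted suffix, so the count is (n-1) + (n-2) + ... + 1 = n(n-1)/2 = 6*5/2 = 15 regardless of the input order.
Total comparisons: 5 + 4 + 3 + 2 + 1 = 15


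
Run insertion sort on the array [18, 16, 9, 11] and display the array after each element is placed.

First element 18 is already 'sorted'
Insert 16: shifted 1 elements -> [16, 18, 9, 11]
Insert 9: shifted 2 elements -> [9, 16, 18, 11]
Insert 11: shifted 2 elements -> [9, 11, 16, 18]


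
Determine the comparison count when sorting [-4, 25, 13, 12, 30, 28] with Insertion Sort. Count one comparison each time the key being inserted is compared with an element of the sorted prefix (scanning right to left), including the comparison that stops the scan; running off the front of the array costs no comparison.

Insert 25: -4 <= 25 (stop) = 1 comparison(s) -> [-4, 25, 13, 12, 30, 28]
Insert 13: 25 > 13 (shift), -4 <= 13 (stop) = 2 comparison(s) -> [-4, 13, 25, 12, 30, 28]
Insert 12: 25 > 12 (shift), 13 > 12 (shift), -4 <= 12 (stop) = 3 comparison(s) -> [-4, 12, 13, 25, 30, 28]
Insert 30: 25 <= 30 (stop) = 1 comparison(s) -> [-4, 12, 13, 25, 30, 28]
Insert 28: 30 > 28 (shift), 25 <= 28 (stop) = 2 comparison(s) -> [-4, 12, 13, 25, 28, 30]
Total comparisons: 1 + 2 + 3 + 1 + 2 = 9


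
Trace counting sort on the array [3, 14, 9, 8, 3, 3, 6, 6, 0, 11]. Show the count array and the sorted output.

Count array: [1, 0, 0, 3, 0, 0, 2, 0, 1, 1, 0, 1, 0, 0, 1]
(count[i] = number of elements equal to i)
Cumulative count: [1, 1, 1, 4, 4, 4, 6, 6, 7, 8, 8, 9, 9, 9, 10]
Sorted: [0, 3, 3, 3, 6, 6, 8, 9, 11, 14]


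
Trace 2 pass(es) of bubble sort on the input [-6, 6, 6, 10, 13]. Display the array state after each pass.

After pass 1: [-6, 6, 6, 10, 13] (0 swaps)
After pass 2: [-6, 6, 6, 10, 13] (0 swaps)
Total swaps: 0


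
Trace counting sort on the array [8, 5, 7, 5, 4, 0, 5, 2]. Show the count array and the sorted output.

Count array: [1, 0, 1, 0, 1, 3, 0, 1, 1]
(count[i] = number of elements equal to i)
Cumulative count: [1, 1, 2, 2, 3, 6, 6, 7, 8]
Sorted: [0, 2, 4, 5, 5, 5, 7, 8]


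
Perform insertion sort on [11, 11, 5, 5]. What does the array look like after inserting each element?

First element 11 is already 'sorted'
Insert 11: shifted 0 elements -> [11, 11, 5, 5]
Insert 5: shifted 2 elements -> [5, 11, 11, 5]
Insert 5: shifted 2 elements -> [5, 5, 11, 11]


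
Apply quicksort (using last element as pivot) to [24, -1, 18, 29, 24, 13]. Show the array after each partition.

Partition 1: pivot=13 at index 1 -> [-1, 13, 18, 29, 24, 24]
Partition 2: pivot=24 at index 4 -> [-1, 13, 18, 24, 24, 29]
Partition 3: pivot=24 at index 3 -> [-1, 13, 18, 24, 24, 29]


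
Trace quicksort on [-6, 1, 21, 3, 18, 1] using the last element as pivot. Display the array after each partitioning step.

Partition 1: pivot=1 at index 2 -> [-6, 1, 1, 3, 18, 21]
Partition 2: pivot=1 at index 1 -> [-6, 1, 1, 3, 18, 21]
Partition 3: pivot=21 at index 5 -> [-6, 1, 1, 3, 18, 21]
Partition 4: pivot=18 at index 4 -> [-6, 1, 1, 3, 18, 21]


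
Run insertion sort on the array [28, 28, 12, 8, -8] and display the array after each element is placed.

First element 28 is already 'sorted'
Insert 28: shifted 0 elements -> [28, 28, 12, 8, -8]
Insert 12: shifted 2 elements -> [12, 28, 28, 8, -8]
Insert 8: shifted 3 elements -> [8, 12, 28, 28, -8]
Insert -8: shifted 4 elements -> [-8, 8, 12, 28, 28]


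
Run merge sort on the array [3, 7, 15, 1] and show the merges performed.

Divide and conquer:
  Merge [3] + [7] -> [3, 7]
  Merge [15] + [1] -> [1, 15]
  Merge [3, 7] + [1, 15] -> [1, 3, 7, 15]


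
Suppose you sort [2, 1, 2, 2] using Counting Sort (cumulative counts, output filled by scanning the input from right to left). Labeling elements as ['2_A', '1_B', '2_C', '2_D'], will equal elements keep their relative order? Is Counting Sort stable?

Trace Counting Sort on the labeled array (the key is the number; the letter only tracks identity):
  Counts for values 0..2: [0, 1, 3]
  Cumulative counts: [0, 1, 4]
  Scan right to left: place 2_D at output index 3
  Scan right to left: place 2_C at output index 2
  Scan right to left: place 1_B at output index 0
  Scan right to left: place 2_A at output index 1
  Output: [1_B, 2_A, 2_C, 2_D]
Equal keys:
  value 2: originally 2_A, 2_C, 2_D; after sorting 2_A, 2_C, 2_D -> order preserved
All equal keys kept their original relative order. Counting Sort is stable: scanning the input right to left with decreasing cumulative counts places later duplicates at later output positions.
Answer: Stable


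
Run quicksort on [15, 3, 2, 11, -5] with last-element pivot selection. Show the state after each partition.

Partition 1: pivot=-5 at index 0 -> [-5, 3, 2, 11, 15]
Partition 2: pivot=15 at index 4 -> [-5, 3, 2, 11, 15]
Partition 3: pivot=11 at index 3 -> [-5, 3, 2, 11, 15]
Partition 4: pivot=2 at index 1 -> [-5, 2, 3, 11, 15]
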